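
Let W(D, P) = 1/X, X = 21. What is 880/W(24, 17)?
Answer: 18480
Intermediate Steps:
W(D, P) = 1/21
880/W(24, 17) = 880/(1/21) = 880*21 = 18480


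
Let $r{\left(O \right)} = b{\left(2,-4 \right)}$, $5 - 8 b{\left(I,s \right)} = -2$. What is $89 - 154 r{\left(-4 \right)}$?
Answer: $- \frac{183}{4} \approx -45.75$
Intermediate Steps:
$b{\left(I,s \right)} = \frac{7}{8}$ ($b{\left(I,s \right)} = \frac{5}{8} - - \frac{1}{4} = \frac{5}{8} + \frac{1}{4} = \frac{7}{8}$)
$r{\left(O \right)} = \frac{7}{8}$
$89 - 154 r{\left(-4 \right)} = 89 - \frac{539}{4} = - \frac{183}{4}$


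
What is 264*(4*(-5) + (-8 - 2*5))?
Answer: -10032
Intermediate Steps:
264*(4*(-5) + (-8 - 2*5)) = 264*(-20 + (-8 - 10)) = 264*(-20 - 18) = 264*(-38) = -10032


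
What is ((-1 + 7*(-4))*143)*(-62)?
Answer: 257114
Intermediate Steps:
((-1 + 7*(-4))*143)*(-62) = ((-1 - 28)*143)*(-62) = -29*143*(-62) = -4147*(-62) = 257114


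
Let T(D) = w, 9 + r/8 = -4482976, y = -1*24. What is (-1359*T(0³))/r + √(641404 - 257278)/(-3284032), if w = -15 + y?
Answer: -4077/2758760 - √384126/3284032 ≈ -0.0016666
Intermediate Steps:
y = -24
r = -35863880 (r = -72 + 8*(-4482976) = -72 - 35863808 = -35863880)
w = -39 (w = -15 - 24 = -39)
T(D) = -39
(-1359*T(0³))/r + √(641404 - 257278)/(-3284032) = -1359*(-39)/(-35863880) + √(641404 - 257278)/(-3284032) = 53001*(-1/35863880) + √384126*(-1/3284032) = -4077/2758760 - √384126/3284032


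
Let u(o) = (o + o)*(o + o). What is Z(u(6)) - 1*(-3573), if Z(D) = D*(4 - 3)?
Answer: 3717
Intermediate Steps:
u(o) = 4*o**2 (u(o) = (2*o)*(2*o) = 4*o**2)
Z(D) = D (Z(D) = D*1 = D)
Z(u(6)) - 1*(-3573) = 4*6**2 - 1*(-3573) = 4*36 + 3573 = 144 + 3573 = 3717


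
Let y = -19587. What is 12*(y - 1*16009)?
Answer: -427152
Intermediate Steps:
12*(y - 1*16009) = 12*(-19587 - 1*16009) = 12*(-19587 - 16009) = 12*(-35596) = -427152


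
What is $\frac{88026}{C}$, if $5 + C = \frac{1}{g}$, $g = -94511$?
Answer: $- \frac{4159712643}{236278} \approx -17605.0$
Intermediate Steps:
$C = - \frac{472556}{94511}$ ($C = -5 + \frac{1}{-94511} = -5 - \frac{1}{94511} = - \frac{472556}{94511} \approx -5.0$)
$\frac{88026}{C} = \frac{88026}{- \frac{472556}{94511}} = 88026 \left(- \frac{94511}{472556}\right) = - \frac{4159712643}{236278}$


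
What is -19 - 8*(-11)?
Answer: 69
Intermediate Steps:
-19 - 8*(-11) = -19 + 88 = 69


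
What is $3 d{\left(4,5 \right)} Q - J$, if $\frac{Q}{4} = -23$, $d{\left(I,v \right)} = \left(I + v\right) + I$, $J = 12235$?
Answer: $-15823$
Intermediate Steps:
$d{\left(I,v \right)} = v + 2 I$
$Q = -92$ ($Q = 4 \left(-23\right) = -92$)
$3 d{\left(4,5 \right)} Q - J = 3 \left(5 + 2 \cdot 4\right) \left(-92\right) - 12235 = 3 \left(5 + 8\right) \left(-92\right) - 12235 = 3 \cdot 13 \left(-92\right) - 12235 = 39 \left(-92\right) - 12235 = -3588 - 12235 = -15823$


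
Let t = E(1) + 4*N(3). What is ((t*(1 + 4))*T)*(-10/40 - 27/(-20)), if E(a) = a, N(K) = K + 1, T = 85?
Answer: 15895/2 ≈ 7947.5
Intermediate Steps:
N(K) = 1 + K
t = 17 (t = 1 + 4*(1 + 3) = 1 + 4*4 = 1 + 16 = 17)
((t*(1 + 4))*T)*(-10/40 - 27/(-20)) = ((17*(1 + 4))*85)*(-10/40 - 27/(-20)) = ((17*5)*85)*(-10*1/40 - 27*(-1/20)) = (85*85)*(-¼ + 27/20) = 7225*(11/10) = 15895/2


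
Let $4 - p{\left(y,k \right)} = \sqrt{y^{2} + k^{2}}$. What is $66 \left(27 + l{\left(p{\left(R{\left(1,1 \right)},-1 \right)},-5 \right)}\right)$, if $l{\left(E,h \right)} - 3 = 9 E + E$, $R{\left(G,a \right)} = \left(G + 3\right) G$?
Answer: $4620 - 660 \sqrt{17} \approx 1898.8$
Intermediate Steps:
$R{\left(G,a \right)} = G \left(3 + G\right)$ ($R{\left(G,a \right)} = \left(3 + G\right) G = G \left(3 + G\right)$)
$p{\left(y,k \right)} = 4 - \sqrt{k^{2} + y^{2}}$ ($p{\left(y,k \right)} = 4 - \sqrt{y^{2} + k^{2}} = 4 - \sqrt{k^{2} + y^{2}}$)
$l{\left(E,h \right)} = 3 + 10 E$ ($l{\left(E,h \right)} = 3 + \left(9 E + E\right) = 3 + 10 E$)
$66 \left(27 + l{\left(p{\left(R{\left(1,1 \right)},-1 \right)},-5 \right)}\right) = 66 \left(27 + \left(3 + 10 \left(4 - \sqrt{\left(-1\right)^{2} + \left(1 \left(3 + 1\right)\right)^{2}}\right)\right)\right) = 66 \left(27 + \left(3 + 10 \left(4 - \sqrt{1 + \left(1 \cdot 4\right)^{2}}\right)\right)\right) = 66 \left(27 + \left(3 + 10 \left(4 - \sqrt{1 + 4^{2}}\right)\right)\right) = 66 \left(27 + \left(3 + 10 \left(4 - \sqrt{1 + 16}\right)\right)\right) = 66 \left(27 + \left(3 + 10 \left(4 - \sqrt{17}\right)\right)\right) = 66 \left(27 + \left(3 + \left(40 - 10 \sqrt{17}\right)\right)\right) = 66 \left(27 + \left(43 - 10 \sqrt{17}\right)\right) = 66 \left(70 - 10 \sqrt{17}\right) = 4620 - 660 \sqrt{17}$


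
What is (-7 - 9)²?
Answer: 256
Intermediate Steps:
(-7 - 9)² = (-16)² = 256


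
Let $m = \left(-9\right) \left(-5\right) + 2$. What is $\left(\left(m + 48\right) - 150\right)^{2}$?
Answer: $3025$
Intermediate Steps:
$m = 47$ ($m = 45 + 2 = 47$)
$\left(\left(m + 48\right) - 150\right)^{2} = \left(\left(47 + 48\right) - 150\right)^{2} = \left(95 - 150\right)^{2} = \left(-55\right)^{2} = 3025$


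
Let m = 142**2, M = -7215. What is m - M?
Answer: 27379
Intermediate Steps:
m = 20164
m - M = 20164 - 1*(-7215) = 20164 + 7215 = 27379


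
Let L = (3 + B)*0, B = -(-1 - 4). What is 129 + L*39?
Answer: 129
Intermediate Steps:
B = 5 (B = -1*(-5) = 5)
L = 0 (L = (3 + 5)*0 = 8*0 = 0)
129 + L*39 = 129 + 0*39 = 129 + 0 = 129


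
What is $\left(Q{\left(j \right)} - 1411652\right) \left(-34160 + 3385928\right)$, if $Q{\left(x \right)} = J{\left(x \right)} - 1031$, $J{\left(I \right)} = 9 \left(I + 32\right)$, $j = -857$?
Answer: $-4759872550944$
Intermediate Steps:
$J{\left(I \right)} = 288 + 9 I$ ($J{\left(I \right)} = 9 \left(32 + I\right) = 288 + 9 I$)
$Q{\left(x \right)} = -743 + 9 x$ ($Q{\left(x \right)} = \left(288 + 9 x\right) - 1031 = -743 + 9 x$)
$\left(Q{\left(j \right)} - 1411652\right) \left(-34160 + 3385928\right) = \left(\left(-743 + 9 \left(-857\right)\right) - 1411652\right) \left(-34160 + 3385928\right) = \left(\left(-743 - 7713\right) - 1411652\right) 3351768 = \left(-8456 - 1411652\right) 3351768 = \left(-1420108\right) 3351768 = -4759872550944$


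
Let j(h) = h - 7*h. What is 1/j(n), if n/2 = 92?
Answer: -1/1104 ≈ -0.00090580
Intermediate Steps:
n = 184 (n = 2*92 = 184)
j(h) = -6*h (j(h) = h - 7*h = -6*h)
1/j(n) = 1/(-6*184) = 1/(-1104) = -1/1104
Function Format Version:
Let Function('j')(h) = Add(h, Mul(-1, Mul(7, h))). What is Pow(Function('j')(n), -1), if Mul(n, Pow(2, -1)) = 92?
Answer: Rational(-1, 1104) ≈ -0.00090580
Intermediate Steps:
n = 184 (n = Mul(2, 92) = 184)
Function('j')(h) = Mul(-6, h) (Function('j')(h) = Add(h, Mul(-7, h)) = Mul(-6, h))
Pow(Function('j')(n), -1) = Pow(Mul(-6, 184), -1) = Pow(-1104, -1) = Rational(-1, 1104)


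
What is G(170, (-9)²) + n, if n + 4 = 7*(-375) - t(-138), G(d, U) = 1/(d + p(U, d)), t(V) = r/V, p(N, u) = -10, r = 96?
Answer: -9672137/3680 ≈ -2628.3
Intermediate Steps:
t(V) = 96/V
G(d, U) = 1/(-10 + d) (G(d, U) = 1/(d - 10) = 1/(-10 + d))
n = -60451/23 (n = -4 + (7*(-375) - 96/(-138)) = -4 + (-2625 - 96*(-1)/138) = -4 + (-2625 - 1*(-16/23)) = -4 + (-2625 + 16/23) = -4 - 60359/23 = -60451/23 ≈ -2628.3)
G(170, (-9)²) + n = 1/(-10 + 170) - 60451/23 = 1/160 - 60451/23 = -9672137/3680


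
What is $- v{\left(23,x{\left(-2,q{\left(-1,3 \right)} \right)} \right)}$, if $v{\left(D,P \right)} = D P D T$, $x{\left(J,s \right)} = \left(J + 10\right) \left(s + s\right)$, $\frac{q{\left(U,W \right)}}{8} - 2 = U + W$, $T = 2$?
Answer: $-541696$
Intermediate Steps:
$q{\left(U,W \right)} = 16 + 8 U + 8 W$ ($q{\left(U,W \right)} = 16 + 8 \left(U + W\right) = 16 + \left(8 U + 8 W\right) = 16 + 8 U + 8 W$)
$x{\left(J,s \right)} = 2 s \left(10 + J\right)$ ($x{\left(J,s \right)} = \left(10 + J\right) 2 s = 2 s \left(10 + J\right)$)
$v{\left(D,P \right)} = 2 P D^{2}$ ($v{\left(D,P \right)} = D P D 2 = P D^{2} \cdot 2 = 2 P D^{2}$)
$- v{\left(23,x{\left(-2,q{\left(-1,3 \right)} \right)} \right)} = - 2 \cdot 2 \left(16 + 8 \left(-1\right) + 8 \cdot 3\right) \left(10 - 2\right) 23^{2} = - 2 \cdot 2 \left(16 - 8 + 24\right) 8 \cdot 529 = - 2 \cdot 2 \cdot 32 \cdot 8 \cdot 529 = - 2 \cdot 512 \cdot 529 = \left(-1\right) 541696 = -541696$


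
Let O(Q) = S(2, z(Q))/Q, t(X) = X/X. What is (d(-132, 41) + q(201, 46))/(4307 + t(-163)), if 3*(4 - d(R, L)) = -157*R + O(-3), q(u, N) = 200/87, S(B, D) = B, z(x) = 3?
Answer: -900643/562194 ≈ -1.6020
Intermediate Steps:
t(X) = 1
O(Q) = 2/Q
q(u, N) = 200/87 (q(u, N) = 200*(1/87) = 200/87)
d(R, L) = 38/9 + 157*R/3 (d(R, L) = 4 - (-157*R + 2/(-3))/3 = 4 - (-157*R + 2*(-1/3))/3 = 4 - (-157*R - 2/3)/3 = 4 - (-2/3 - 157*R)/3 = 4 + (2/9 + 157*R/3) = 38/9 + 157*R/3)
(d(-132, 41) + q(201, 46))/(4307 + t(-163)) = ((38/9 + (157/3)*(-132)) + 200/87)/(4307 + 1) = ((38/9 - 6908) + 200/87)/4308 = (-62134/9 + 200/87)*(1/4308) = -1801286/261*1/4308 = -900643/562194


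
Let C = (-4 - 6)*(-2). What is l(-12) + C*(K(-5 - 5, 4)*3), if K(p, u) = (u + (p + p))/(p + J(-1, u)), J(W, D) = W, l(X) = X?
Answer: 828/11 ≈ 75.273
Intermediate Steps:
K(p, u) = (u + 2*p)/(-1 + p) (K(p, u) = (u + (p + p))/(p - 1) = (u + 2*p)/(-1 + p))
C = 20 (C = -10*(-2) = 20)
l(-12) + C*(K(-5 - 5, 4)*3) = -12 + 20*(((4 + 2*(-5 - 5))/(-1 + (-5 - 5)))*3) = -12 + 20*(((4 + 2*(-10))/(-1 - 10))*3) = -12 + 20*(((4 - 20)/(-11))*3) = -12 + 20*(-1/11*(-16)*3) = -12 + 20*((16/11)*3) = -12 + 20*(48/11) = -12 + 960/11 = 828/11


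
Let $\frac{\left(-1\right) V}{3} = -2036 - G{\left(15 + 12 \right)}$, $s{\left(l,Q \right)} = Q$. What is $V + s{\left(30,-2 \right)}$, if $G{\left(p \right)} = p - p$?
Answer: $6106$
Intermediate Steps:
$G{\left(p \right)} = 0$
$V = 6108$ ($V = - 3 \left(-2036 - 0\right) = - 3 \left(-2036 + 0\right) = \left(-3\right) \left(-2036\right) = 6108$)
$V + s{\left(30,-2 \right)} = 6108 - 2 = 6106$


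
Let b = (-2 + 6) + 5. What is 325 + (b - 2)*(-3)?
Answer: 304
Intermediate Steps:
b = 9 (b = 4 + 5 = 9)
325 + (b - 2)*(-3) = 325 + (9 - 2)*(-3) = 325 + 7*(-3) = 325 - 21 = 304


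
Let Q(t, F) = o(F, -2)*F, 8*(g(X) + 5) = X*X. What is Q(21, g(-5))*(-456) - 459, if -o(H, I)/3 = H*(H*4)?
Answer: -584469/16 ≈ -36529.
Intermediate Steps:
g(X) = -5 + X**2/8 (g(X) = -5 + (X*X)/8 = -5 + X**2/8)
o(H, I) = -12*H**2 (o(H, I) = -3*H*H*4 = -3*H*4*H = -12*H**2)
Q(t, F) = -12*F**3 (Q(t, F) = (-12*F**2)*F = -12*F**3)
Q(21, g(-5))*(-456) - 459 = -12*(-5 + (1/8)*(-5)**2)**3*(-456) - 459 = -12*(-5 + (1/8)*25)**3*(-456) - 459 = -12*(-5 + 25/8)**3*(-456) - 459 = -12*(-15/8)**3*(-456) - 459 = -12*(-3375/512)*(-456) - 459 = (10125/128)*(-456) - 459 = -577125/16 - 459 = -584469/16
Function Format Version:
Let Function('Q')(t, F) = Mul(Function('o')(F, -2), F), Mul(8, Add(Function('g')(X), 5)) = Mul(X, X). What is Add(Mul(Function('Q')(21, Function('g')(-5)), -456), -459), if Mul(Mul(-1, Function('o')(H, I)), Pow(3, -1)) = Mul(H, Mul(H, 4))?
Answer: Rational(-584469, 16) ≈ -36529.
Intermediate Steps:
Function('g')(X) = Add(-5, Mul(Rational(1, 8), Pow(X, 2))) (Function('g')(X) = Add(-5, Mul(Rational(1, 8), Mul(X, X))) = Add(-5, Mul(Rational(1, 8), Pow(X, 2))))
Function('o')(H, I) = Mul(-12, Pow(H, 2)) (Function('o')(H, I) = Mul(-3, Mul(H, Mul(H, 4))) = Mul(-3, Mul(H, Mul(4, H))) = Mul(-3, Mul(4, Pow(H, 2))) = Mul(-12, Pow(H, 2)))
Function('Q')(t, F) = Mul(-12, Pow(F, 3)) (Function('Q')(t, F) = Mul(Mul(-12, Pow(F, 2)), F) = Mul(-12, Pow(F, 3)))
Add(Mul(Function('Q')(21, Function('g')(-5)), -456), -459) = Add(Mul(Mul(-12, Pow(Add(-5, Mul(Rational(1, 8), Pow(-5, 2))), 3)), -456), -459) = Add(Mul(Mul(-12, Pow(Add(-5, Mul(Rational(1, 8), 25)), 3)), -456), -459) = Add(Mul(Mul(-12, Pow(Add(-5, Rational(25, 8)), 3)), -456), -459) = Add(Mul(Mul(-12, Pow(Rational(-15, 8), 3)), -456), -459) = Add(Mul(Mul(-12, Rational(-3375, 512)), -456), -459) = Add(Mul(Rational(10125, 128), -456), -459) = Add(Rational(-577125, 16), -459) = Rational(-584469, 16)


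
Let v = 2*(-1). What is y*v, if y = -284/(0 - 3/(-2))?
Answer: 1136/3 ≈ 378.67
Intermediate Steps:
v = -2
y = -568/3 (y = -284/(0 - 3*(-½)) = -284/(0 + 3/2) = -284/3/2 = -284*⅔ = -568/3 ≈ -189.33)
y*v = -568/3*(-2) = 1136/3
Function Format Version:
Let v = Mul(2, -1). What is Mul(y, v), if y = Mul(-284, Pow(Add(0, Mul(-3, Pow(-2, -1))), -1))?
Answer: Rational(1136, 3) ≈ 378.67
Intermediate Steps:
v = -2
y = Rational(-568, 3) (y = Mul(-284, Pow(Add(0, Mul(-3, Rational(-1, 2))), -1)) = Mul(-284, Pow(Add(0, Rational(3, 2)), -1)) = Mul(-284, Pow(Rational(3, 2), -1)) = Mul(-284, Rational(2, 3)) = Rational(-568, 3) ≈ -189.33)
Mul(y, v) = Mul(Rational(-568, 3), -2) = Rational(1136, 3)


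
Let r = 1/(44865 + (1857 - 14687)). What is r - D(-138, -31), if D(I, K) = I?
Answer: 4420831/32035 ≈ 138.00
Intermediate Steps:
r = 1/32035 (r = 1/(44865 - 12830) = 1/32035 ≈ 3.1216e-5)
r - D(-138, -31) = 1/32035 - 1*(-138) = 1/32035 + 138 = 4420831/32035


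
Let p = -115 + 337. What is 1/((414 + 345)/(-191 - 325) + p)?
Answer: 172/37931 ≈ 0.0045346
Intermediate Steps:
p = 222
1/((414 + 345)/(-191 - 325) + p) = 1/((414 + 345)/(-191 - 325) + 222) = 1/(759/(-516) + 222) = 1/(759*(-1/516) + 222) = 1/(-253/172 + 222) = 1/(37931/172) = 172/37931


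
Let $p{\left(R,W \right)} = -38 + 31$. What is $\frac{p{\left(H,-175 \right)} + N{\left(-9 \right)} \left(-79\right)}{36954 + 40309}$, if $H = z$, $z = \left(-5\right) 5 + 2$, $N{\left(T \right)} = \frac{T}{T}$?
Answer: $- \frac{86}{77263} \approx -0.0011131$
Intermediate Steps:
$N{\left(T \right)} = 1$
$z = -23$ ($z = -25 + 2 = -23$)
$H = -23$
$p{\left(R,W \right)} = -7$
$\frac{p{\left(H,-175 \right)} + N{\left(-9 \right)} \left(-79\right)}{36954 + 40309} = \frac{-7 + 1 \left(-79\right)}{36954 + 40309} = \frac{-7 - 79}{77263} = \left(-86\right) \frac{1}{77263} = - \frac{86}{77263}$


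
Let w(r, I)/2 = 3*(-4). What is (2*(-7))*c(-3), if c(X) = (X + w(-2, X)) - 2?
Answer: 406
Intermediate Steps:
w(r, I) = -24 (w(r, I) = 2*(3*(-4)) = 2*(-12) = -24)
c(X) = -26 + X (c(X) = (X - 24) - 2 = (-24 + X) - 2 = -26 + X)
(2*(-7))*c(-3) = (2*(-7))*(-26 - 3) = -14*(-29) = 406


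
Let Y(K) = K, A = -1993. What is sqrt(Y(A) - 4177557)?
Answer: 5*I*sqrt(167182) ≈ 2044.4*I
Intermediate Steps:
sqrt(Y(A) - 4177557) = sqrt(-1993 - 4177557) = sqrt(-4179550) = 5*I*sqrt(167182)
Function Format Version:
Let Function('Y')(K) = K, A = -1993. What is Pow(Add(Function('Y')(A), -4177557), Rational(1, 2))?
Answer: Mul(5, I, Pow(167182, Rational(1, 2))) ≈ Mul(2044.4, I)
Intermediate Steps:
Pow(Add(Function('Y')(A), -4177557), Rational(1, 2)) = Pow(Add(-1993, -4177557), Rational(1, 2)) = Pow(-4179550, Rational(1, 2)) = Mul(5, I, Pow(167182, Rational(1, 2)))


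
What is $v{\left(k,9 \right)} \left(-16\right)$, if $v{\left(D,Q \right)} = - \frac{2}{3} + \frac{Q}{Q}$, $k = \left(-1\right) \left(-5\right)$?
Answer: $- \frac{16}{3} \approx -5.3333$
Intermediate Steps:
$k = 5$
$v{\left(D,Q \right)} = \frac{1}{3}$ ($v{\left(D,Q \right)} = \left(-2\right) \frac{1}{3} + 1 = - \frac{2}{3} + 1 = \frac{1}{3}$)
$v{\left(k,9 \right)} \left(-16\right) = \frac{1}{3} \left(-16\right) = - \frac{16}{3}$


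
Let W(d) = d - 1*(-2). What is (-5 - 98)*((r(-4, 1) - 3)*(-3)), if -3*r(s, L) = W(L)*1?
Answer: -1236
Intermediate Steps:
W(d) = 2 + d (W(d) = d + 2 = 2 + d)
r(s, L) = -⅔ - L/3 (r(s, L) = -(2 + L)/3 = -⅔ - L/3)
(-5 - 98)*((r(-4, 1) - 3)*(-3)) = (-5 - 98)*(((-⅔ - ⅓*1) - 3)*(-3)) = -103*((-⅔ - ⅓) - 3)*(-3) = -103*(-1 - 3)*(-3) = -(-412)*(-3) = -103*12 = -1236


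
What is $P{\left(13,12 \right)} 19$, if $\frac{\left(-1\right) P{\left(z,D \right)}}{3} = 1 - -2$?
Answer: $-171$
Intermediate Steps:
$P{\left(z,D \right)} = -9$ ($P{\left(z,D \right)} = - 3 \left(1 - -2\right) = - 3 \left(1 + 2\right) = \left(-3\right) 3 = -9$)
$P{\left(13,12 \right)} 19 = \left(-9\right) 19 = -171$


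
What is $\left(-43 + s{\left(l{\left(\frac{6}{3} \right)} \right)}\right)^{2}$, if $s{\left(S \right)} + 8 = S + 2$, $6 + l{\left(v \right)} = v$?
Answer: $2809$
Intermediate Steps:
$l{\left(v \right)} = -6 + v$
$s{\left(S \right)} = -6 + S$ ($s{\left(S \right)} = -8 + \left(S + 2\right) = -8 + \left(2 + S\right) = -6 + S$)
$\left(-43 + s{\left(l{\left(\frac{6}{3} \right)} \right)}\right)^{2} = \left(-43 - \left(12 - 2\right)\right)^{2} = \left(-43 + \left(-6 + \left(-6 + 6 \cdot \frac{1}{3}\right)\right)\right)^{2} = \left(-43 + \left(-6 + \left(-6 + 2\right)\right)\right)^{2} = \left(-43 - 10\right)^{2} = \left(-53\right)^{2} = 2809$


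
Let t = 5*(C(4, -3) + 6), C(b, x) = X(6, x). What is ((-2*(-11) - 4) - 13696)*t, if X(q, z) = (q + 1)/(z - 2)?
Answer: -314594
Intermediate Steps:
X(q, z) = (1 + q)/(-2 + z)
C(b, x) = 7/(-2 + x) (C(b, x) = (1 + 6)/(-2 + x) = 7/(-2 + x))
t = 23 (t = 5*(7/(-2 - 3) + 6) = 5*(7/(-5) + 6) = 5*(7*(-1/5) + 6) = 5*(-7/5 + 6) = 5*(23/5) = 23)
((-2*(-11) - 4) - 13696)*t = ((-2*(-11) - 4) - 13696)*23 = ((22 - 4) - 13696)*23 = (18 - 13696)*23 = -13678*23 = -314594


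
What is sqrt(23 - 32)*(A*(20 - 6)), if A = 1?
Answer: 42*I ≈ 42.0*I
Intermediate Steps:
sqrt(23 - 32)*(A*(20 - 6)) = sqrt(23 - 32)*(1*(20 - 6)) = sqrt(-9)*(1*14) = (3*I)*14 = 42*I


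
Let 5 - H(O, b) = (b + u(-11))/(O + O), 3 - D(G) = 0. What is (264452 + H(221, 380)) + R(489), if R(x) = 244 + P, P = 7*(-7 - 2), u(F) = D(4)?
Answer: 116969613/442 ≈ 2.6464e+5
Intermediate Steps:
D(G) = 3 (D(G) = 3 - 1*0 = 3 + 0 = 3)
u(F) = 3
P = -63 (P = 7*(-9) = -63)
R(x) = 181 (R(x) = 244 - 63 = 181)
H(O, b) = 5 - (3 + b)/(2*O) (H(O, b) = 5 - (b + 3)/(O + O) = 5 - (3 + b)/(2*O))
(264452 + H(221, 380)) + R(489) = (264452 + (½)*(-3 - 1*380 + 10*221)/221) + 181 = (264452 + (½)*(1/221)*(-3 - 380 + 2210)) + 181 = (264452 + (½)*(1/221)*1827) + 181 = (264452 + 1827/442) + 181 = 116889611/442 + 181 = 116969613/442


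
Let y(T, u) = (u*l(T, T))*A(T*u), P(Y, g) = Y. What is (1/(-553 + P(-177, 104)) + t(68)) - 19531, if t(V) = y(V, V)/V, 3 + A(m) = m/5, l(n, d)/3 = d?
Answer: 24603365/146 ≈ 1.6852e+5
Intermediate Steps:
l(n, d) = 3*d
A(m) = -3 + m/5
y(T, u) = 3*T*u*(-3 + T*u/5) (y(T, u) = (u*(3*T))*(-3 + (T*u)/5) = (3*T*u)*(-3 + T*u/5) = 3*T*u*(-3 + T*u/5))
t(V) = 3*V*(-15 + V**2)/5 (t(V) = (3*V*V*(-15 + V*V)/5)/V = (3*V*V*(-15 + V**2)/5)/V = (3*V**2*(-15 + V**2)/5)/V = 3*V*(-15 + V**2)/5)
(1/(-553 + P(-177, 104)) + t(68)) - 19531 = (1/(-553 - 177) + (3/5)*68*(-15 + 68**2)) - 19531 = (1/(-730) + (3/5)*68*(-15 + 4624)) - 19531 = (-1/730 + (3/5)*68*4609) - 19531 = (-1/730 + 940236/5) - 19531 = 27454891/146 - 19531 = 24603365/146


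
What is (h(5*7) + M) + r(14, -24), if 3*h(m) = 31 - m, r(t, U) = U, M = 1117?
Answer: 3275/3 ≈ 1091.7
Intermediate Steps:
h(m) = 31/3 - m/3 (h(m) = (31 - m)/3 = 31/3 - m/3)
(h(5*7) + M) + r(14, -24) = ((31/3 - 5*7/3) + 1117) - 24 = ((31/3 - ⅓*35) + 1117) - 24 = ((31/3 - 35/3) + 1117) - 24 = (-4/3 + 1117) - 24 = 3347/3 - 24 = 3275/3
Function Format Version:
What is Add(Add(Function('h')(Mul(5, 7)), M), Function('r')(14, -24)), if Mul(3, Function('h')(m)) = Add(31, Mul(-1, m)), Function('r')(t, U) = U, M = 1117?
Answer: Rational(3275, 3) ≈ 1091.7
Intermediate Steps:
Function('h')(m) = Add(Rational(31, 3), Mul(Rational(-1, 3), m)) (Function('h')(m) = Mul(Rational(1, 3), Add(31, Mul(-1, m))) = Add(Rational(31, 3), Mul(Rational(-1, 3), m)))
Add(Add(Function('h')(Mul(5, 7)), M), Function('r')(14, -24)) = Add(Add(Add(Rational(31, 3), Mul(Rational(-1, 3), Mul(5, 7))), 1117), -24) = Add(Add(Add(Rational(31, 3), Mul(Rational(-1, 3), 35)), 1117), -24) = Add(Add(Add(Rational(31, 3), Rational(-35, 3)), 1117), -24) = Add(Add(Rational(-4, 3), 1117), -24) = Add(Rational(3347, 3), -24) = Rational(3275, 3)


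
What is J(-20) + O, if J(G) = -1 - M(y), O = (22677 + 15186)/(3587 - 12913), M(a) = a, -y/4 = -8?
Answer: -345621/9326 ≈ -37.060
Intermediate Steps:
y = 32 (y = -4*(-8) = 32)
O = -37863/9326 (O = 37863/(-9326) = 37863*(-1/9326) = -37863/9326 ≈ -4.0599)
J(G) = -33 (J(G) = -1 - 1*32 = -1 - 32 = -33)
J(-20) + O = -33 - 37863/9326 = -345621/9326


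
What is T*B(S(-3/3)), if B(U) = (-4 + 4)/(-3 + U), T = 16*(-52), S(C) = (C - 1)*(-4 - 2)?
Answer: 0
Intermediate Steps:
S(C) = 6 - 6*C (S(C) = (-1 + C)*(-6) = 6 - 6*C)
T = -832
B(U) = 0 (B(U) = 0/(-3 + U) = 0)
T*B(S(-3/3)) = -832*0 = 0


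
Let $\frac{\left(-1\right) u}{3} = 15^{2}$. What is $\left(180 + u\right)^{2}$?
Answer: $245025$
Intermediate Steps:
$u = -675$ ($u = - 3 \cdot 15^{2} = \left(-3\right) 225 = -675$)
$\left(180 + u\right)^{2} = \left(180 - 675\right)^{2} = \left(-495\right)^{2} = 245025$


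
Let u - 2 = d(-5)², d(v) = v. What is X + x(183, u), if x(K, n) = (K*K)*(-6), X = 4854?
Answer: -196080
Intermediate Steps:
u = 27 (u = 2 + (-5)² = 2 + 25 = 27)
x(K, n) = -6*K² (x(K, n) = K²*(-6) = -6*K²)
X + x(183, u) = 4854 - 6*183² = 4854 - 6*33489 = 4854 - 200934 = -196080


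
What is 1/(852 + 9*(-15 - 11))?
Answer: 1/618 ≈ 0.0016181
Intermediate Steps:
1/(852 + 9*(-15 - 11)) = 1/(852 + 9*(-26)) = 1/(852 - 234) = 1/618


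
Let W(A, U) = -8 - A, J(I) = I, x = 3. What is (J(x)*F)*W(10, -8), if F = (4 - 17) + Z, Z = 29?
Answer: -864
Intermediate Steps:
F = 16 (F = (4 - 17) + 29 = -13 + 29 = 16)
(J(x)*F)*W(10, -8) = (3*16)*(-8 - 1*10) = 48*(-8 - 10) = 48*(-18) = -864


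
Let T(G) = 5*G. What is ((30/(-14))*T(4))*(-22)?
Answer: 6600/7 ≈ 942.86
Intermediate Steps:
((30/(-14))*T(4))*(-22) = ((30/(-14))*(5*4))*(-22) = ((30*(-1/14))*20)*(-22) = -15/7*20*(-22) = -300/7*(-22) = 6600/7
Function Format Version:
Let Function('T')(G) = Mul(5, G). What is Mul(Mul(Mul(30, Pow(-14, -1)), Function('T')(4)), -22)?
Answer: Rational(6600, 7) ≈ 942.86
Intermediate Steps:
Mul(Mul(Mul(30, Pow(-14, -1)), Function('T')(4)), -22) = Mul(Mul(Mul(30, Pow(-14, -1)), Mul(5, 4)), -22) = Mul(Mul(Mul(30, Rational(-1, 14)), 20), -22) = Mul(Mul(Rational(-15, 7), 20), -22) = Mul(Rational(-300, 7), -22) = Rational(6600, 7)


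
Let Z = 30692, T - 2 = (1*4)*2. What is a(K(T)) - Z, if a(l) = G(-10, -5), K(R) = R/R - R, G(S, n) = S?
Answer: -30702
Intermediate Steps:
T = 10 (T = 2 + (1*4)*2 = 2 + 4*2 = 2 + 8 = 10)
K(R) = 1 - R
a(l) = -10
a(K(T)) - Z = -10 - 1*30692 = -10 - 30692 = -30702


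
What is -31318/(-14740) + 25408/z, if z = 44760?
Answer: 4440769/1649406 ≈ 2.6923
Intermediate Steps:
-31318/(-14740) + 25408/z = -31318/(-14740) + 25408/44760 = -31318*(-1/14740) + 25408*(1/44760) = 15659/7370 + 3176/5595 = 4440769/1649406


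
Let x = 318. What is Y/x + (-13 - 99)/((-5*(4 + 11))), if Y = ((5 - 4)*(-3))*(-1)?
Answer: 11947/7950 ≈ 1.5028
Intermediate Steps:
Y = 3 (Y = (1*(-3))*(-1) = -3*(-1) = 3)
Y/x + (-13 - 99)/((-5*(4 + 11))) = 3/318 + (-13 - 99)/((-5*(4 + 11))) = 3*(1/318) - 112/((-5*15)) = 1/106 - 112/(-75) = 1/106 - 112*(-1/75) = 1/106 + 112/75 = 11947/7950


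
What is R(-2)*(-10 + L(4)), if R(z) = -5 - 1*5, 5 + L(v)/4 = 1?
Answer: 260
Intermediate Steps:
L(v) = -16 (L(v) = -20 + 4*1 = -20 + 4 = -16)
R(z) = -10 (R(z) = -5 - 5 = -10)
R(-2)*(-10 + L(4)) = -10*(-10 - 16) = -10*(-26) = 260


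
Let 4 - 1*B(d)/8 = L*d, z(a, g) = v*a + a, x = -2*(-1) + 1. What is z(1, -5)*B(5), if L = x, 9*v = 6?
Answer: -440/3 ≈ -146.67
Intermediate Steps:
v = 2/3 (v = (1/9)*6 = 2/3 ≈ 0.66667)
x = 3 (x = 2 + 1 = 3)
z(a, g) = 5*a/3 (z(a, g) = 2*a/3 + a = 5*a/3)
L = 3
B(d) = 32 - 24*d
z(1, -5)*B(5) = ((5/3)*1)*(32 - 24*5) = 5*(32 - 120)/3 = (5/3)*(-88) = -440/3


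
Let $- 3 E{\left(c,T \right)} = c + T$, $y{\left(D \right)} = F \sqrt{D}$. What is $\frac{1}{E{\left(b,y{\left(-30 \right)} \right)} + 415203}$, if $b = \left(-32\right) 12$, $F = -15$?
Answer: $\frac{415331}{172499840311} - \frac{5 i \sqrt{30}}{172499840311} \approx 2.4077 \cdot 10^{-6} - 1.5876 \cdot 10^{-10} i$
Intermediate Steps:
$y{\left(D \right)} = - 15 \sqrt{D}$
$b = -384$
$E{\left(c,T \right)} = - \frac{T}{3} - \frac{c}{3}$ ($E{\left(c,T \right)} = - \frac{c + T}{3} = - \frac{T + c}{3} = - \frac{T}{3} - \frac{c}{3}$)
$\frac{1}{E{\left(b,y{\left(-30 \right)} \right)} + 415203} = \frac{1}{\left(- \frac{\left(-15\right) \sqrt{-30}}{3} - -128\right) + 415203} = \frac{1}{\left(- \frac{\left(-15\right) i \sqrt{30}}{3} + 128\right) + 415203} = \frac{1}{\left(5 i \sqrt{30} + 128\right) + 415203} = \frac{1}{\left(128 + 5 i \sqrt{30}\right) + 415203} = \frac{1}{415331 + 5 i \sqrt{30}}$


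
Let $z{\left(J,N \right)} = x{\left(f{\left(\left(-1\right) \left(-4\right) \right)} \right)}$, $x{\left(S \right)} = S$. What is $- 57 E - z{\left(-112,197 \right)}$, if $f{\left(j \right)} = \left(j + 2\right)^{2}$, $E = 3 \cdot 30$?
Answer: $-5166$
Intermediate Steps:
$E = 90$
$f{\left(j \right)} = \left(2 + j\right)^{2}$
$z{\left(J,N \right)} = 36$ ($z{\left(J,N \right)} = \left(2 - -4\right)^{2} = \left(2 + 4\right)^{2} = 6^{2} = 36$)
$- 57 E - z{\left(-112,197 \right)} = \left(-57\right) 90 - 36 = -5130 - 36 = -5166$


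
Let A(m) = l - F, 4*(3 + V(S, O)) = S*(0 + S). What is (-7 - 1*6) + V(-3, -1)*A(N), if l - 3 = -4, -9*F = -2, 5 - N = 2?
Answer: -145/12 ≈ -12.083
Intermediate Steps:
V(S, O) = -3 + S²/4 (V(S, O) = -3 + (S*(0 + S))/4 = -3 + (S*S)/4 = -3 + S²/4)
N = 3 (N = 5 - 1*2 = 5 - 2 = 3)
F = 2/9 (F = -⅑*(-2) = 2/9 ≈ 0.22222)
l = -1 (l = 3 - 4 = -1)
A(m) = -11/9 (A(m) = -1 - 1*2/9 = -1 - 2/9 = -11/9)
(-7 - 1*6) + V(-3, -1)*A(N) = (-7 - 1*6) + (-3 + (¼)*(-3)²)*(-11/9) = (-7 - 6) + (-3 + (¼)*9)*(-11/9) = -13 + (-3 + 9/4)*(-11/9) = -13 - ¾*(-11/9) = -13 + 11/12 = -145/12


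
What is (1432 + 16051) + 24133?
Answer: 41616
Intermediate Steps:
(1432 + 16051) + 24133 = 17483 + 24133 = 41616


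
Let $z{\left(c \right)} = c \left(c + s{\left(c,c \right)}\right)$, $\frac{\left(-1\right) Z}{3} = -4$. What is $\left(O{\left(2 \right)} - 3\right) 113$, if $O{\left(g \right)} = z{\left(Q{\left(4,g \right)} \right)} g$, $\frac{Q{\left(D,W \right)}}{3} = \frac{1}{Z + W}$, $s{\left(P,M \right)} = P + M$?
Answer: $- \frac{30171}{98} \approx -307.87$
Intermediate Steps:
$Z = 12$ ($Z = \left(-3\right) \left(-4\right) = 12$)
$s{\left(P,M \right)} = M + P$
$Q{\left(D,W \right)} = \frac{3}{12 + W}$
$z{\left(c \right)} = 3 c^{2}$ ($z{\left(c \right)} = c \left(c + \left(c + c\right)\right) = c \left(c + 2 c\right) = c 3 c = 3 c^{2}$)
$O{\left(g \right)} = \frac{27 g}{\left(12 + g\right)^{2}}$ ($O{\left(g \right)} = 3 \left(\frac{3}{12 + g}\right)^{2} g = 3 \frac{9}{\left(12 + g\right)^{2}} g = \frac{27}{\left(12 + g\right)^{2}} g = \frac{27 g}{\left(12 + g\right)^{2}}$)
$\left(O{\left(2 \right)} - 3\right) 113 = \left(27 \cdot 2 \frac{1}{\left(12 + 2\right)^{2}} - 3\right) 113 = \left(27 \cdot 2 \cdot \frac{1}{196} - 3\right) 113 = \left(\frac{27}{98} - 3\right) 113 = \left(- \frac{267}{98}\right) 113 = - \frac{30171}{98}$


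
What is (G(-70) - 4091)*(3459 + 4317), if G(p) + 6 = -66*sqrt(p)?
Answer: -31858272 - 513216*I*sqrt(70) ≈ -3.1858e+7 - 4.2939e+6*I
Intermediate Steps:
G(p) = -6 - 66*sqrt(p)
(G(-70) - 4091)*(3459 + 4317) = ((-6 - 66*I*sqrt(70)) - 4091)*(3459 + 4317) = ((-6 - 66*I*sqrt(70)) - 4091)*7776 = (-4097 - 66*I*sqrt(70))*7776 = -31858272 - 513216*I*sqrt(70)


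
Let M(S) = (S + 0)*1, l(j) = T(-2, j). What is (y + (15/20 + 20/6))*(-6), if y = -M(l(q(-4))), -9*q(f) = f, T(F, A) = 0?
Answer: -49/2 ≈ -24.500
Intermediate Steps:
q(f) = -f/9
l(j) = 0
M(S) = S (M(S) = S*1 = S)
y = 0 (y = -1*0 = 0)
(y + (15/20 + 20/6))*(-6) = (0 + (15/20 + 20/6))*(-6) = (0 + (15*(1/20) + 20*(1/6)))*(-6) = (0 + (3/4 + 10/3))*(-6) = (0 + 49/12)*(-6) = (49/12)*(-6) = -49/2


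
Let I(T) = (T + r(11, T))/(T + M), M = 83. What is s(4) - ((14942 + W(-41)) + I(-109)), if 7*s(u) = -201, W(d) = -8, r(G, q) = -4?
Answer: -2724005/182 ≈ -14967.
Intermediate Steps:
I(T) = (-4 + T)/(83 + T) (I(T) = (T - 4)/(T + 83) = (-4 + T)/(83 + T))
s(u) = -201/7 (s(u) = (1/7)*(-201) = -201/7)
s(4) - ((14942 + W(-41)) + I(-109)) = -201/7 - ((14942 - 8) + (-4 - 109)/(83 - 109)) = -201/7 - (14934 - 113/(-26)) = -201/7 - (14934 - 1/26*(-113)) = -201/7 - (14934 + 113/26) = -201/7 - 1*388397/26 = -201/7 - 388397/26 = -2724005/182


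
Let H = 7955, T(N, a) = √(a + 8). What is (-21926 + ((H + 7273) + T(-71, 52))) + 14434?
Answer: 7736 + 2*√15 ≈ 7743.8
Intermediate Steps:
T(N, a) = √(8 + a)
(-21926 + ((H + 7273) + T(-71, 52))) + 14434 = (-21926 + ((7955 + 7273) + √(8 + 52))) + 14434 = (-21926 + (15228 + √60)) + 14434 = (-21926 + (15228 + 2*√15)) + 14434 = (-6698 + 2*√15) + 14434 = 7736 + 2*√15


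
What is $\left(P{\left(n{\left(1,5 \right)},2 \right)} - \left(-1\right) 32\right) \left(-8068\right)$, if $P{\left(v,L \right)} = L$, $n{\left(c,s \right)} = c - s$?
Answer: $-274312$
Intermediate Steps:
$\left(P{\left(n{\left(1,5 \right)},2 \right)} - \left(-1\right) 32\right) \left(-8068\right) = \left(2 - \left(-1\right) 32\right) \left(-8068\right) = \left(2 - -32\right) \left(-8068\right) = \left(2 + 32\right) \left(-8068\right) = 34 \left(-8068\right) = -274312$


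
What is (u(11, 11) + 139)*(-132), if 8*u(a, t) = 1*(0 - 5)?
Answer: -36531/2 ≈ -18266.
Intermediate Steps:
u(a, t) = -5/8 (u(a, t) = (1*(0 - 5))/8 = (1*(-5))/8 = (⅛)*(-5) = -5/8)
(u(11, 11) + 139)*(-132) = (-5/8 + 139)*(-132) = (1107/8)*(-132) = -36531/2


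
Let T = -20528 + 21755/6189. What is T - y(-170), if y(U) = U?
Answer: -125973907/6189 ≈ -20355.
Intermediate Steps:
T = -127026037/6189 (T = -20528 + 21755*(1/6189) = -20528 + 21755/6189 = -127026037/6189 ≈ -20525.)
T - y(-170) = -127026037/6189 - 1*(-170) = -127026037/6189 + 170 = -125973907/6189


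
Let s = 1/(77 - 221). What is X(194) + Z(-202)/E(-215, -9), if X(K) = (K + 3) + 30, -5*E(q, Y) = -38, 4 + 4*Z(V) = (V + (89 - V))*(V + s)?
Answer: -7978909/21888 ≈ -364.53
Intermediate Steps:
s = -1/144 (s = 1/(-144) = -1/144 ≈ -0.0069444)
Z(V) = -665/576 + 89*V/4 (Z(V) = -1 + ((V + (89 - V))*(V - 1/144))/4 = -1 + (89*(-1/144 + V))/4 = -1 + (-89/144 + 89*V)/4 = -1 + (-89/576 + 89*V/4) = -665/576 + 89*V/4)
E(q, Y) = 38/5 (E(q, Y) = -⅕*(-38) = 38/5)
X(K) = 33 + K (X(K) = (3 + K) + 30 = 33 + K)
X(194) + Z(-202)/E(-215, -9) = (33 + 194) + (-665/576 + (89/4)*(-202))/(38/5) = 227 + (-665/576 - 8989/2)*(5/38) = 227 - 2589497/576*5/38 = 227 - 12947485/21888 = -7978909/21888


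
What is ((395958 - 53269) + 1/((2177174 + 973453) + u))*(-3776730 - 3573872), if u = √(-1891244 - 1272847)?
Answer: 7350602*(-342689*√3164091 + 1079685216004*I)/(√3164091 - 3150627*I) ≈ -2.519e+12 + 0.5*I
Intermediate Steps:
u = I*√3164091 (u = √(-3164091) = I*√3164091 ≈ 1778.8*I)
((395958 - 53269) + 1/((2177174 + 973453) + u))*(-3776730 - 3573872) = ((395958 - 53269) + 1/((2177174 + 973453) + I*√3164091))*(-3776730 - 3573872) = (342689 + 1/(3150627 + I*√3164091))*(-7350602) = -2518970448778 - 7350602/(3150627 + I*√3164091)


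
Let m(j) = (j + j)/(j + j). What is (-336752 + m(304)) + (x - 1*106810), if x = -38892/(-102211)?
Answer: -45336774479/102211 ≈ -4.4356e+5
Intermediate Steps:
x = 38892/102211 (x = -38892*(-1/102211) = 38892/102211 ≈ 0.38051)
m(j) = 1 (m(j) = (2*j)/((2*j)) = (2*j)*(1/(2*j)) = 1)
(-336752 + m(304)) + (x - 1*106810) = (-336752 + 1) + (38892/102211 - 1*106810) = -336751 + (38892/102211 - 106810) = -336751 - 10917118018/102211 = -45336774479/102211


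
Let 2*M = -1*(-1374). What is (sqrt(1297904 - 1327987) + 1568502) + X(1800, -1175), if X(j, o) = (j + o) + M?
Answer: 1569814 + I*sqrt(30083) ≈ 1.5698e+6 + 173.44*I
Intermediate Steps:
M = 687 (M = (-1*(-1374))/2 = (1/2)*1374 = 687)
X(j, o) = 687 + j + o (X(j, o) = (j + o) + 687 = 687 + j + o)
(sqrt(1297904 - 1327987) + 1568502) + X(1800, -1175) = (sqrt(1297904 - 1327987) + 1568502) + (687 + 1800 - 1175) = (sqrt(-30083) + 1568502) + 1312 = (I*sqrt(30083) + 1568502) + 1312 = (1568502 + I*sqrt(30083)) + 1312 = 1569814 + I*sqrt(30083)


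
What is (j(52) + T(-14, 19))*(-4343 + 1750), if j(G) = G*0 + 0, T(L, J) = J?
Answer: -49267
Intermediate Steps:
j(G) = 0 (j(G) = 0 + 0 = 0)
(j(52) + T(-14, 19))*(-4343 + 1750) = (0 + 19)*(-4343 + 1750) = 19*(-2593) = -49267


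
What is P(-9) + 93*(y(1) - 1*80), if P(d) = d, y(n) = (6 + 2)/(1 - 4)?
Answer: -7697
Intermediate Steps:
y(n) = -8/3 (y(n) = 8/(-3) = 8*(-⅓) = -8/3)
P(-9) + 93*(y(1) - 1*80) = -9 + 93*(-8/3 - 1*80) = -9 + 93*(-8/3 - 80) = -9 + 93*(-248/3) = -9 - 7688 = -7697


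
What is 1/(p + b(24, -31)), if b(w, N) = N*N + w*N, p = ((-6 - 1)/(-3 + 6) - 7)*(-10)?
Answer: 3/931 ≈ 0.0032223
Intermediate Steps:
p = 280/3 (p = (-7/3 - 7)*(-10) = -28/3*(-10) = 280/3 ≈ 93.333)
b(w, N) = N**2 + N*w
1/(p + b(24, -31)) = 1/(280/3 - 31*(-31 + 24)) = 1/(280/3 - 31*(-7)) = 1/(280/3 + 217) = 1/(931/3) = 3/931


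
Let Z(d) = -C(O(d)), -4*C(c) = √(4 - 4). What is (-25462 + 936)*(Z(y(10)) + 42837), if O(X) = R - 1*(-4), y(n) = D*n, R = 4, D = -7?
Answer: -1050620262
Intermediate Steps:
y(n) = -7*n
O(X) = 8 (O(X) = 4 - 1*(-4) = 4 + 4 = 8)
C(c) = 0 (C(c) = -√(4 - 4)/4 = -√0/4 = -¼*0 = 0)
Z(d) = 0 (Z(d) = -1*0 = 0)
(-25462 + 936)*(Z(y(10)) + 42837) = (-25462 + 936)*(0 + 42837) = -24526*42837 = -1050620262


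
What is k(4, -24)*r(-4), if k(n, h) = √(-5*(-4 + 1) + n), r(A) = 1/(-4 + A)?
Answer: -√19/8 ≈ -0.54486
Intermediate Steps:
k(n, h) = √(15 + n) (k(n, h) = √(-5*(-3) + n) = √(15 + n))
k(4, -24)*r(-4) = √(15 + 4)/(-4 - 4) = √19/(-8) = √19*(-⅛) = -√19/8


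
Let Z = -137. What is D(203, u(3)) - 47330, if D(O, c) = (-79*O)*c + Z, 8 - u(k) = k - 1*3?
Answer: -175763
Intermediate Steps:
u(k) = 11 - k (u(k) = 8 - (k - 1*3) = 8 - (k - 3) = 8 - (-3 + k) = 8 + (3 - k) = 11 - k)
D(O, c) = -137 - 79*O*c (D(O, c) = (-79*O)*c - 137 = -79*O*c - 137 = -137 - 79*O*c)
D(203, u(3)) - 47330 = (-137 - 79*203*(11 - 1*3)) - 47330 = (-137 - 79*203*(11 - 3)) - 47330 = (-137 - 79*203*8) - 47330 = (-137 - 128296) - 47330 = -128433 - 47330 = -175763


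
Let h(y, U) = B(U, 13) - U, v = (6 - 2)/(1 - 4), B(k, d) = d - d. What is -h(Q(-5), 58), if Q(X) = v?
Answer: 58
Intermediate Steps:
B(k, d) = 0
v = -4/3 (v = 4/(-3) = 4*(-⅓) = -4/3 ≈ -1.3333)
Q(X) = -4/3
h(y, U) = -U (h(y, U) = 0 - U = -U)
-h(Q(-5), 58) = -(-1)*58 = -1*(-58) = 58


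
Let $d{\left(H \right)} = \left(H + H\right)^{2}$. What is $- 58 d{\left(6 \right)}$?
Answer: $-8352$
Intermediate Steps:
$d{\left(H \right)} = 4 H^{2}$ ($d{\left(H \right)} = \left(2 H\right)^{2} = 4 H^{2}$)
$- 58 d{\left(6 \right)} = - 58 \cdot 4 \cdot 6^{2} = - 58 \cdot 4 \cdot 36 = \left(-58\right) 144 = -8352$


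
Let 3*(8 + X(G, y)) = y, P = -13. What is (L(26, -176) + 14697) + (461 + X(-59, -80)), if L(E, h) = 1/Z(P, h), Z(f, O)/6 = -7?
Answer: 635179/42 ≈ 15123.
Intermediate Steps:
Z(f, O) = -42 (Z(f, O) = 6*(-7) = -42)
X(G, y) = -8 + y/3
L(E, h) = -1/42 (L(E, h) = 1/(-42) = -1/42)
(L(26, -176) + 14697) + (461 + X(-59, -80)) = (-1/42 + 14697) + (461 + (-8 + (1/3)*(-80))) = 617273/42 + (461 + (-8 - 80/3)) = 617273/42 + (461 - 104/3) = 617273/42 + 1279/3 = 635179/42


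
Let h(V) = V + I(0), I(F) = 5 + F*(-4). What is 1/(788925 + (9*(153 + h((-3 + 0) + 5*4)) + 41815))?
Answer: 1/832315 ≈ 1.2015e-6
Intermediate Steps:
I(F) = 5 - 4*F
h(V) = 5 + V (h(V) = V + (5 - 4*0) = V + (5 + 0) = V + 5 = 5 + V)
1/(788925 + (9*(153 + h((-3 + 0) + 5*4)) + 41815)) = 1/(788925 + (9*(153 + (5 + ((-3 + 0) + 5*4))) + 41815)) = 1/(788925 + (9*(153 + (5 + (-3 + 20))) + 41815)) = 1/(788925 + (9*(153 + (5 + 17)) + 41815)) = 1/(788925 + (9*(153 + 22) + 41815)) = 1/(788925 + (9*175 + 41815)) = 1/(788925 + (1575 + 41815)) = 1/(788925 + 43390) = 1/832315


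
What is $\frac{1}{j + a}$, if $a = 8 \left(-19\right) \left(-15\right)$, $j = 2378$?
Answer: $\frac{1}{4658} \approx 0.00021468$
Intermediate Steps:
$a = 2280$ ($a = \left(-152\right) \left(-15\right) = 2280$)
$\frac{1}{j + a} = \frac{1}{2378 + 2280} = \frac{1}{4658}$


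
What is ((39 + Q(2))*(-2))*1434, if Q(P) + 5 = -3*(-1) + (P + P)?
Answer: -117588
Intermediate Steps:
Q(P) = -2 + 2*P (Q(P) = -5 + (-3*(-1) + (P + P)) = -5 + (3 + 2*P) = -2 + 2*P)
((39 + Q(2))*(-2))*1434 = ((39 + (-2 + 2*2))*(-2))*1434 = ((39 + (-2 + 4))*(-2))*1434 = ((39 + 2)*(-2))*1434 = (41*(-2))*1434 = -82*1434 = -117588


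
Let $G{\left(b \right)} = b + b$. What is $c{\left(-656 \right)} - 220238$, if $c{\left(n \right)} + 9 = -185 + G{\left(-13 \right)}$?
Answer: $-220458$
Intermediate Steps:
$G{\left(b \right)} = 2 b$
$c{\left(n \right)} = -220$ ($c{\left(n \right)} = -9 + \left(-185 + 2 \left(-13\right)\right) = -9 - 211 = -220$)
$c{\left(-656 \right)} - 220238 = -220 - 220238 = -220458$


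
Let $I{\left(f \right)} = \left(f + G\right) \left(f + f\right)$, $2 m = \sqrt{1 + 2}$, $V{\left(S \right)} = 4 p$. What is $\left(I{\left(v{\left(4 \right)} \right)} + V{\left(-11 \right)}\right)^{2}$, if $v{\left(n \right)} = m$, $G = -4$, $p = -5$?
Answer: $\frac{1561}{4} + 148 \sqrt{3} \approx 646.59$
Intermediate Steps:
$V{\left(S \right)} = -20$ ($V{\left(S \right)} = 4 \left(-5\right) = -20$)
$m = \frac{\sqrt{3}}{2}$ ($m = \frac{\sqrt{1 + 2}}{2} = \frac{\sqrt{3}}{2} \approx 0.86602$)
$v{\left(n \right)} = \frac{\sqrt{3}}{2}$
$I{\left(f \right)} = 2 f \left(-4 + f\right)$ ($I{\left(f \right)} = \left(f - 4\right) \left(f + f\right) = \left(-4 + f\right) 2 f = 2 f \left(-4 + f\right)$)
$\left(I{\left(v{\left(4 \right)} \right)} + V{\left(-11 \right)}\right)^{2} = \left(2 \frac{\sqrt{3}}{2} \left(-4 + \frac{\sqrt{3}}{2}\right) - 20\right)^{2} = \left(\sqrt{3} \left(-4 + \frac{\sqrt{3}}{2}\right) - 20\right)^{2} = \left(-20 + \sqrt{3} \left(-4 + \frac{\sqrt{3}}{2}\right)\right)^{2}$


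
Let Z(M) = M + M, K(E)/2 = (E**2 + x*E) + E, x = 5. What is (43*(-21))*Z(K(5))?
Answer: -198660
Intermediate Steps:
K(E) = 2*E**2 + 12*E (K(E) = 2*((E**2 + 5*E) + E) = 2*(E**2 + 6*E) = 2*E**2 + 12*E)
Z(M) = 2*M
(43*(-21))*Z(K(5)) = (43*(-21))*(2*(2*5*(6 + 5))) = -1806*2*5*11 = -1806*110 = -903*220 = -198660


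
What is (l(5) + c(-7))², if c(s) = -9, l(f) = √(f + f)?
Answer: (9 - √10)² ≈ 34.079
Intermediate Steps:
l(f) = √2*√f (l(f) = √(2*f) = √2*√f)
(l(5) + c(-7))² = (√2*√5 - 9)² = (√10 - 9)² = (-9 + √10)²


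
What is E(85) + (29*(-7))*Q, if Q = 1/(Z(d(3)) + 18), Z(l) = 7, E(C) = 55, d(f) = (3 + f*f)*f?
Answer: 1172/25 ≈ 46.880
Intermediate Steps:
d(f) = f*(3 + f²) (d(f) = (3 + f²)*f = f*(3 + f²))
Q = 1/25 (Q = 1/(7 + 18) = 1/25 ≈ 0.040000)
E(85) + (29*(-7))*Q = 55 + (29*(-7))*(1/25) = 55 - 203*1/25 = 55 - 203/25 = 1172/25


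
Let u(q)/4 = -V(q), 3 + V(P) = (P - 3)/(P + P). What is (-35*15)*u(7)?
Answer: -5700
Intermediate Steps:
V(P) = -3 + (-3 + P)/(2*P) (V(P) = -3 + (P - 3)/(P + P) = -3 + (-3 + P)/((2*P)) = -3 + (-3 + P)*(1/(2*P)) = -3 + (-3 + P)/(2*P))
u(q) = -2*(-3 - 5*q)/q (u(q) = 4*(-(-3 - 5*q)/(2*q)) = -2*(-3 - 5*q)/q)
(-35*15)*u(7) = (-35*15)*(10 + 6/7) = -525*(10 + 6*(⅐)) = -525*(10 + 6/7) = -525*76/7 = -5700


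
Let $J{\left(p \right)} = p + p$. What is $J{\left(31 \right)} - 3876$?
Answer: $-3814$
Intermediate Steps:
$J{\left(p \right)} = 2 p$
$J{\left(31 \right)} - 3876 = 2 \cdot 31 - 3876 = 62 - 3876 = -3814$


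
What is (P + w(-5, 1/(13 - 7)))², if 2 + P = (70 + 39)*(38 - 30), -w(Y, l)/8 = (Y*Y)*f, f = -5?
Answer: 3496900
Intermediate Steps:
w(Y, l) = 40*Y² (w(Y, l) = -8*Y*Y*(-5) = -8*Y²*(-5) = -(-40)*Y² = 40*Y²)
P = 870 (P = -2 + (70 + 39)*(38 - 30) = -2 + 109*8 = -2 + 872 = 870)
(P + w(-5, 1/(13 - 7)))² = (870 + 40*(-5)²)² = (870 + 40*25)² = (870 + 1000)² = 1870² = 3496900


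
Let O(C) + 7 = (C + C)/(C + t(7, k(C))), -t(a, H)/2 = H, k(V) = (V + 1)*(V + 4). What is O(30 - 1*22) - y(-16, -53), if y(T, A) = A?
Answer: 597/13 ≈ 45.923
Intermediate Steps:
k(V) = (1 + V)*(4 + V)
t(a, H) = -2*H
O(C) = -7 + 2*C/(-8 - 9*C - 2*C**2) (O(C) = -7 + (C + C)/(C - 2*(4 + C**2 + 5*C)) = -7 + (2*C)/(C + (-8 - 10*C - 2*C**2)) = -7 + (2*C)/(-8 - 9*C - 2*C**2) = -7 + 2*C/(-8 - 9*C - 2*C**2))
O(30 - 1*22) - y(-16, -53) = (56 + 14*(30 - 1*22)**2 + 65*(30 - 1*22))/(-8 - 9*(30 - 1*22) - 2*(30 - 1*22)**2) - 1*(-53) = (56 + 14*(30 - 22)**2 + 65*(30 - 22))/(-8 - 9*(30 - 22) - 2*(30 - 22)**2) + 53 = (56 + 14*8**2 + 65*8)/(-8 - 9*8 - 2*8**2) + 53 = (56 + 14*64 + 520)/(-8 - 72 - 2*64) + 53 = (56 + 896 + 520)/(-8 - 72 - 128) + 53 = 1472/(-208) + 53 = -1/208*1472 + 53 = -92/13 + 53 = 597/13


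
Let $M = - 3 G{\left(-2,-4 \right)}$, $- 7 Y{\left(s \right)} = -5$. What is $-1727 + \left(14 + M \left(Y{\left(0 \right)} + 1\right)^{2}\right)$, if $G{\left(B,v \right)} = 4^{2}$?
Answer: $- \frac{90849}{49} \approx -1854.1$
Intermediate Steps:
$Y{\left(s \right)} = \frac{5}{7}$ ($Y{\left(s \right)} = \left(- \frac{1}{7}\right) \left(-5\right) = \frac{5}{7}$)
$G{\left(B,v \right)} = 16$
$M = -48$ ($M = \left(-3\right) 16 = -48$)
$-1727 + \left(14 + M \left(Y{\left(0 \right)} + 1\right)^{2}\right) = -1727 + \left(14 - 48 \left(\frac{5}{7} + 1\right)^{2}\right) = -1727 + \left(14 - 48 \left(\frac{12}{7}\right)^{2}\right) = -1727 + \left(14 - \frac{6912}{49}\right) = -1727 - \frac{6226}{49} = - \frac{90849}{49}$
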